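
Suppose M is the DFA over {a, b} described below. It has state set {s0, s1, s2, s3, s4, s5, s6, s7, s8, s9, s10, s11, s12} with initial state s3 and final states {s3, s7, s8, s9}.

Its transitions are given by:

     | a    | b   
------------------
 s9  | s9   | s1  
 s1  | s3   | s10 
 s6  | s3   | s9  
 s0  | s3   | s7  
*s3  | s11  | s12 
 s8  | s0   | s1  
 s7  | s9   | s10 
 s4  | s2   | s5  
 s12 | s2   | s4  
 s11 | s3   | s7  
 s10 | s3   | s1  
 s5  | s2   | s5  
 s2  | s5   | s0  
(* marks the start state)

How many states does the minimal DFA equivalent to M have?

Reachable states from the start: {s0,s1,s2,s3,s4,s5,s7,s9,s10,s11,s12}. Unreachable: {s6,s8} — drop them.
Initial partition by acceptance: {s3,s7,s9} | {s0,s1,s2,s4,s5,s10,s11,s12}.
On input a, block {s3,s7,s9} splits into {s7,s9} and {s3}.
On input a, block {s0,s1,s2,s4,s5,s10,s11,s12} splits into {s0,s1,s10,s11} and {s2,s4,s5,s12}.
On input b, block {s0,s1,s10,s11} splits into {s0,s11} and {s1,s10}.
On input b, block {s2,s4,s5,s12} splits into {s4,s5,s12} and {s2}.
The partition is now stable with 6 blocks: {s7,s9} | {s0,s11} | {s3} | {s4,s5,s12} | {s1,s10} | {s2}.

6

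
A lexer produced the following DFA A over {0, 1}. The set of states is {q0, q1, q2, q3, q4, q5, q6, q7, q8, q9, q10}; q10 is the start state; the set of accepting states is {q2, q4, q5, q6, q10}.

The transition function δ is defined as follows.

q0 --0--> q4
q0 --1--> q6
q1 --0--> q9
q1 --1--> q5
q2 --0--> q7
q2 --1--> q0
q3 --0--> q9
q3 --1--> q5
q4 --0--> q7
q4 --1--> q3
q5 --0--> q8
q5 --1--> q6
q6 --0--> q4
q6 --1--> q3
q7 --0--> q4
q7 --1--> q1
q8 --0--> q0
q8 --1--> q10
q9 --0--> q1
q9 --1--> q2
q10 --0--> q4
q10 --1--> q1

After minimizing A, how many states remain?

9

All states are reachable from the start state.
Start with accepting vs non-accepting: {q2,q4,q5,q6,q10} | {q0,q1,q3,q7,q8,q9}.
Split {q2,q4,q5,q6,q10} by δ(·,0) → {q2,q4,q5} and {q6,q10}.
Split {q2,q4,q5} by δ(·,1) → {q2,q4} and {q5}.
On input 0, block {q0,q1,q3,q7,q8,q9} splits into {q1,q3,q8,q9} and {q0,q7}.
Split {q2,q4} by δ(·,1) → {q2} and {q4}.
Split {q1,q3,q8,q9} by δ(·,0) → {q1,q3,q9} and {q8}.
Refine {q1,q3,q9} on symbol 1: members go to different blocks, giving {q1,q3} and {q9}.
On input 1, block {q0,q7} splits into {q0} and {q7}.
The partition is now stable with 9 blocks: {q2} | {q1,q3} | {q6,q10} | {q5} | {q0} | {q4} | {q8} | {q9} | {q7}.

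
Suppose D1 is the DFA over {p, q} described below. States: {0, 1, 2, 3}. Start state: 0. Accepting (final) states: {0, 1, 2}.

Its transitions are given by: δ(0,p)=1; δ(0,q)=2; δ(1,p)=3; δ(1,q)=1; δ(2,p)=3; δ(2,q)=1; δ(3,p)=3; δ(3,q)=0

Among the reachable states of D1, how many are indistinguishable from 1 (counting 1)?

Every state is reachable, so we keep all 4.
Start with accepting vs non-accepting: {0,1,2} | {3}.
Split {0,1,2} by δ(·,p) → {1,2} and {0}.
The partition is now stable with 3 blocks: {1,2} | {3} | {0}.
State 1 belongs to the block {1,2}, which has 2 states.

2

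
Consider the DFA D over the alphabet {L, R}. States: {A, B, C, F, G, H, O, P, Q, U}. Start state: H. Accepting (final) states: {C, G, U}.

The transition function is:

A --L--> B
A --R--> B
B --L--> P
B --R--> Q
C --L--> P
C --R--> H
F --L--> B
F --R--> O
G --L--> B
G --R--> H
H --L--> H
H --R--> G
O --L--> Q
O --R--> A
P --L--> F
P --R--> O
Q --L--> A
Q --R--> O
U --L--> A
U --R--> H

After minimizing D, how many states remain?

3

Reachable states from the start: {A,B,F,G,H,O,P,Q}. Unreachable: {C,U} — drop them.
Initial partition by acceptance: {G} | {A,B,F,H,O,P,Q}.
On input R, block {A,B,F,H,O,P,Q} splits into {A,B,F,O,P,Q} and {H}.
The partition is now stable with 3 blocks: {G} | {A,B,F,O,P,Q} | {H}.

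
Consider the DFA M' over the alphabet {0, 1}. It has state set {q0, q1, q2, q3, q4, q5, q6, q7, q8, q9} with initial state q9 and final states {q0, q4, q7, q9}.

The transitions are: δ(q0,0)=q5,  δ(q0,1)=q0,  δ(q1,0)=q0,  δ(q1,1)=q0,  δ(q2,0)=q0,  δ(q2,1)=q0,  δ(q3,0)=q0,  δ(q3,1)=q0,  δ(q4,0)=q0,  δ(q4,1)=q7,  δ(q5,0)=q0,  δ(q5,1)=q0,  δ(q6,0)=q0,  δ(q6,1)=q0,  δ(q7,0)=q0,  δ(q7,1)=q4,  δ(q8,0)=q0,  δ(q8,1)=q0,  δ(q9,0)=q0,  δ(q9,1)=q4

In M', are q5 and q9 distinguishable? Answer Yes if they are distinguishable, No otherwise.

Yes

First remove the unreachable states {q1,q2,q3,q6,q8}; 5 states remain.
Start with accepting vs non-accepting: {q0,q4,q7,q9} | {q5}.
Split {q0,q4,q7,q9} by δ(·,0) → {q4,q7,q9} and {q0}.
Stable partition: {q4,q7,q9} | {q5} | {q0} — 3 equivalence classes.
q5 and q9 end up in different blocks, so they are distinguishable. For instance, the string 'ε' is accepted from only q9.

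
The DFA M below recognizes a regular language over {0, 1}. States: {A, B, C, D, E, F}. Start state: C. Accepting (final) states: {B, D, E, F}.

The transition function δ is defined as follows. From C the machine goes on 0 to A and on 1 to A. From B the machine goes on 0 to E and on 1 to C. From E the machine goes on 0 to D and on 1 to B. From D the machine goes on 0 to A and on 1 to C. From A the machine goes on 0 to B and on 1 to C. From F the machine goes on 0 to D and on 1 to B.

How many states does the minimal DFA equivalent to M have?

5

First remove the unreachable states {F}; 5 states remain.
Initial partition by acceptance: {B,D,E} | {A,C}.
On input 0, block {B,D,E} splits into {B,E} and {D}.
Refine {B,E} on symbol 0: members go to different blocks, giving {B} and {E}.
Split {A,C} by δ(·,0) → {A} and {C}.
No further refinement is possible. Final partition (5 blocks): {B} | {A} | {D} | {E} | {C}.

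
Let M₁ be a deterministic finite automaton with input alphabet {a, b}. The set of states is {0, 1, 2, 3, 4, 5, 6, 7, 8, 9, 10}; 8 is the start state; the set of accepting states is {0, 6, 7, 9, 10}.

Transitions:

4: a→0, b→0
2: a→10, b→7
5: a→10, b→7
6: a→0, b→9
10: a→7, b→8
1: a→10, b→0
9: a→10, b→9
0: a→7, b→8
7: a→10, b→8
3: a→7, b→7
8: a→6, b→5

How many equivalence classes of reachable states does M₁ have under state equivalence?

4

States {1,2,3,4} cannot be reached from the start state, so discard them.
P0 = {0,6,7,9,10} | {5,8}.
Split {0,6,7,9,10} by δ(·,b) → {0,7,10} and {6,9}.
Refine {5,8} on symbol a: members go to different blocks, giving {5} and {8}.
The partition is now stable with 4 blocks: {0,7,10} | {5} | {6,9} | {8}.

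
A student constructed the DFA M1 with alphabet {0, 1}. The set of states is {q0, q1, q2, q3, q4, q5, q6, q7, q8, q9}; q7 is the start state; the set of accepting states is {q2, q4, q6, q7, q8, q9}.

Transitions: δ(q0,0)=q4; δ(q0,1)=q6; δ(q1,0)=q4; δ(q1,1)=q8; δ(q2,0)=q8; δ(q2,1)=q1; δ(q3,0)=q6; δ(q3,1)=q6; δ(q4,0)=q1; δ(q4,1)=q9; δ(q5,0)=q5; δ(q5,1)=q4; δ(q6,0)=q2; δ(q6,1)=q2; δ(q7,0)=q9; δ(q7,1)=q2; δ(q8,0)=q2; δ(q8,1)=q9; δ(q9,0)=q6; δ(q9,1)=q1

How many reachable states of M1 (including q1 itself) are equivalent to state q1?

1

States {q0,q3,q5} cannot be reached from the start state, so discard them.
P0 = {q2,q4,q6,q7,q8,q9} | {q1}.
Refine {q2,q4,q6,q7,q8,q9} on symbol 0: members go to different blocks, giving {q2,q6,q7,q8,q9} and {q4}.
Split {q2,q6,q7,q8,q9} by δ(·,1) → {q6,q7,q8} and {q2,q9}.
Stable partition: {q6,q7,q8} | {q1} | {q4} | {q2,q9} — 4 equivalence classes.
The equivalence class containing q1 is {q1}, of size 1.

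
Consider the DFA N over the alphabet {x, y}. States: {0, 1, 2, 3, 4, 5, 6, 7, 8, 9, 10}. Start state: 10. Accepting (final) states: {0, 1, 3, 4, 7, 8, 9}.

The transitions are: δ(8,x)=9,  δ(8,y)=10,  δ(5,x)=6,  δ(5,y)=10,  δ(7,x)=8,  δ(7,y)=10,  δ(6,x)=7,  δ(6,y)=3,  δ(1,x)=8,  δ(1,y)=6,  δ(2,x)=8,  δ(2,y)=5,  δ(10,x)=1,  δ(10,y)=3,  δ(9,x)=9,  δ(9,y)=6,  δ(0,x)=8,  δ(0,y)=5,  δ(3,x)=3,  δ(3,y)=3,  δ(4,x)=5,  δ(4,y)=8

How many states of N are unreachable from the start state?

4

BFS from 10 reaches {1, 3, 6, 7, 8, 9, 10}; the 4 state(s) 0, 2, 4, 5 are never visited.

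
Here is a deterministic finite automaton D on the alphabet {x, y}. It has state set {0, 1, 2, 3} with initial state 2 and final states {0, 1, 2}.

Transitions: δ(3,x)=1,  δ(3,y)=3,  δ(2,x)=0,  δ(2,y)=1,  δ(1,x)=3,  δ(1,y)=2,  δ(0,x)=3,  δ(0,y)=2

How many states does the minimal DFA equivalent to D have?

3

Every state is reachable, so we keep all 4.
P0 = {0,1,2} | {3}.
Split {0,1,2} by δ(·,x) → {0,1} and {2}.
The partition is now stable with 3 blocks: {0,1} | {3} | {2}.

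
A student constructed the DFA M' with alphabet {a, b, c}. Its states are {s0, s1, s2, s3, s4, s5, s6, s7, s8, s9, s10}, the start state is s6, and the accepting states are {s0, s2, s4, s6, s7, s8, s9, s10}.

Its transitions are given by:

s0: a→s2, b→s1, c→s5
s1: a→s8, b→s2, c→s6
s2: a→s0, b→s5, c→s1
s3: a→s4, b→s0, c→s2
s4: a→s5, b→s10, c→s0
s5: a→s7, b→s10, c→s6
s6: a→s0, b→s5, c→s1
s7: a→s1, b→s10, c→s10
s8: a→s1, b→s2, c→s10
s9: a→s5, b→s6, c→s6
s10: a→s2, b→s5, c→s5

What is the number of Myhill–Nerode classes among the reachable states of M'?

3

States {s3,s4,s9} cannot be reached from the start state, so discard them.
P0 = {s0,s2,s6,s7,s8,s10} | {s1,s5}.
Refine {s0,s2,s6,s7,s8,s10} on symbol a: members go to different blocks, giving {s0,s2,s6,s10} and {s7,s8}.
Stable partition: {s0,s2,s6,s10} | {s1,s5} | {s7,s8} — 3 equivalence classes.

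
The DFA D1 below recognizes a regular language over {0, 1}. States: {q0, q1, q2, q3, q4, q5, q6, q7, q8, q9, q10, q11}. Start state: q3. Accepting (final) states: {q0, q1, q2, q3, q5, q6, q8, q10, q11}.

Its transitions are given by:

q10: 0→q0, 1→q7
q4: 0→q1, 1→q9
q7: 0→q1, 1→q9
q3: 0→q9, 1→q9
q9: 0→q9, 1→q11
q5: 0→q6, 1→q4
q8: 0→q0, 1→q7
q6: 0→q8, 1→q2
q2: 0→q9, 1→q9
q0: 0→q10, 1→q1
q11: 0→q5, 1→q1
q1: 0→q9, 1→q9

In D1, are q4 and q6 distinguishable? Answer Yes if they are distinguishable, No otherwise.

All states are reachable from the start state.
P0 = {q0,q1,q2,q3,q5,q6,q8,q10,q11} | {q4,q7,q9}.
Split {q0,q1,q2,q3,q5,q6,q8,q10,q11} by δ(·,0) → {q0,q5,q6,q8,q10,q11} and {q1,q2,q3}.
Split {q0,q5,q6,q8,q10,q11} by δ(·,1) → {q0,q6,q11} and {q5,q8,q10}.
Split {q4,q7,q9} by δ(·,0) → {q4,q7} and {q9}.
No further refinement is possible. Final partition (5 blocks): {q0,q6,q11} | {q4,q7} | {q1,q2,q3} | {q5,q8,q10} | {q9}.
q4 and q6 end up in different blocks, so they are distinguishable. For instance, the string 'ε' is accepted from only q6.

Yes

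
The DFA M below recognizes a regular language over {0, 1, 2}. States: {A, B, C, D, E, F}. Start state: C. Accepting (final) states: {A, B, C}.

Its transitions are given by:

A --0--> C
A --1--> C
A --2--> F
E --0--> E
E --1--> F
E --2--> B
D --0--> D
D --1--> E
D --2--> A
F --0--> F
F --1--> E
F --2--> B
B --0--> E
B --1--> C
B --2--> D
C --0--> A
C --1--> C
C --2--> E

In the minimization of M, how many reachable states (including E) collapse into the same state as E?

Every state is reachable, so we keep all 6.
Start with accepting vs non-accepting: {A,B,C} | {D,E,F}.
Split {A,B,C} by δ(·,0) → {A,C} and {B}.
Refine {D,E,F} on symbol 2: members go to different blocks, giving {E,F} and {D}.
No further refinement is possible. Final partition (4 blocks): {A,C} | {E,F} | {B} | {D}.
State E belongs to the block {E,F}, which has 2 states.

2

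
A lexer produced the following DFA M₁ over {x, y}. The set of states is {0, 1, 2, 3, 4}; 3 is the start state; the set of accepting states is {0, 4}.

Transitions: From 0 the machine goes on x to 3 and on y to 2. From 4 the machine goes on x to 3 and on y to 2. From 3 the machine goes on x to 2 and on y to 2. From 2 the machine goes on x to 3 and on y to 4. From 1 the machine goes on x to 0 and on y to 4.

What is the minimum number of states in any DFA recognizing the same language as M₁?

States {0,1} cannot be reached from the start state, so discard them.
Initial partition by acceptance: {4} | {2,3}.
Refine {2,3} on symbol y: members go to different blocks, giving {2} and {3}.
Stable partition: {4} | {2} | {3} — 3 equivalence classes.

3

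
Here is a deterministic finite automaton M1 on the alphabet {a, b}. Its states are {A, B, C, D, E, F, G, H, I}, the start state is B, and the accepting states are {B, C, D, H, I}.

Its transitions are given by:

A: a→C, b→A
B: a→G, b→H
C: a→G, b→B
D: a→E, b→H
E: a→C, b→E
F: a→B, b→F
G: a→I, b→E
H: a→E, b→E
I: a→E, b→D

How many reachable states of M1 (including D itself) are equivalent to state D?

2

First remove the unreachable states {A,F}; 7 states remain.
Start with accepting vs non-accepting: {B,C,D,H,I} | {E,G}.
On input b, block {B,C,D,H,I} splits into {B,C,D,I} and {H}.
Refine {B,C,D,I} on symbol b: members go to different blocks, giving {B,D} and {C,I}.
No further refinement is possible. Final partition (4 blocks): {B,D} | {E,G} | {H} | {C,I}.
State D belongs to the block {B,D}, which has 2 states.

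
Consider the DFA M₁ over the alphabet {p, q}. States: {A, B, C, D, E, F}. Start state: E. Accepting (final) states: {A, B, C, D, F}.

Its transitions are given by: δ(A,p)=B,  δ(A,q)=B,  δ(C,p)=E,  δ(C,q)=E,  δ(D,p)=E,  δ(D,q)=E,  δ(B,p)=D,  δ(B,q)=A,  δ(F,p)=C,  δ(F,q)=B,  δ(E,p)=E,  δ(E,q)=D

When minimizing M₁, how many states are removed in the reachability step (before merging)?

4

No path from E leads to A, B, C, F; the other 2 states are all reachable.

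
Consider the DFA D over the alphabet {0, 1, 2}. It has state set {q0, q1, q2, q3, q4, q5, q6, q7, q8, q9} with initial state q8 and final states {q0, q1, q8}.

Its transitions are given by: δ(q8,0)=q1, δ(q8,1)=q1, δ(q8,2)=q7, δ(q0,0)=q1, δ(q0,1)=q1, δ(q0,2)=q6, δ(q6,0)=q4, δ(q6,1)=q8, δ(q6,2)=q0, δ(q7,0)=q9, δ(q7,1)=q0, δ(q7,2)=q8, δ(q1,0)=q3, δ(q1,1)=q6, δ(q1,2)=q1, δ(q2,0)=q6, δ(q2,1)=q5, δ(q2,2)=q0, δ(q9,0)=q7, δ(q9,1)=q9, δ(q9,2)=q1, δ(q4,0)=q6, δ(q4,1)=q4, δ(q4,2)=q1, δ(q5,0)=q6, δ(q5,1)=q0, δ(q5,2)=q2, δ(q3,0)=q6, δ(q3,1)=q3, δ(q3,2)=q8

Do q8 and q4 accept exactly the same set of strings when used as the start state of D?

No

States {q2,q5} cannot be reached from the start state, so discard them.
Initial partition by acceptance: {q0,q1,q8} | {q3,q4,q6,q7,q9}.
Split {q0,q1,q8} by δ(·,0) → {q0,q8} and {q1}.
Refine {q3,q4,q6,q7,q9} on symbol 1: members go to different blocks, giving {q3,q4,q9} and {q6,q7}.
On input 2, block {q3,q4,q9} splits into {q4,q9} and {q3}.
The partition is now stable with 5 blocks: {q0,q8} | {q4,q9} | {q1} | {q6,q7} | {q3}.
q8 and q4 end up in different blocks, so they are distinguishable. For instance, the string 'ε' is accepted from only q8.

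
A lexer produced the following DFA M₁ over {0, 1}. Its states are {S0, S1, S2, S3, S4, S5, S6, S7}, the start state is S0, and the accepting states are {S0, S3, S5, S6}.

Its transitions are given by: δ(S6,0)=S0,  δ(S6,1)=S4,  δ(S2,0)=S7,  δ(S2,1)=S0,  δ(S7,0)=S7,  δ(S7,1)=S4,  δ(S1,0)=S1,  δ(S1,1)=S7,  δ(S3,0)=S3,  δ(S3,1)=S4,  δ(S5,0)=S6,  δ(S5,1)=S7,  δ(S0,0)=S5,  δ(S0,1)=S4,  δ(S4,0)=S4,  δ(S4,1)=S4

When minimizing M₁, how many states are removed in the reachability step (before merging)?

BFS from S0 reaches {S0, S4, S5, S6, S7}; the 3 state(s) S1, S2, S3 are never visited.

3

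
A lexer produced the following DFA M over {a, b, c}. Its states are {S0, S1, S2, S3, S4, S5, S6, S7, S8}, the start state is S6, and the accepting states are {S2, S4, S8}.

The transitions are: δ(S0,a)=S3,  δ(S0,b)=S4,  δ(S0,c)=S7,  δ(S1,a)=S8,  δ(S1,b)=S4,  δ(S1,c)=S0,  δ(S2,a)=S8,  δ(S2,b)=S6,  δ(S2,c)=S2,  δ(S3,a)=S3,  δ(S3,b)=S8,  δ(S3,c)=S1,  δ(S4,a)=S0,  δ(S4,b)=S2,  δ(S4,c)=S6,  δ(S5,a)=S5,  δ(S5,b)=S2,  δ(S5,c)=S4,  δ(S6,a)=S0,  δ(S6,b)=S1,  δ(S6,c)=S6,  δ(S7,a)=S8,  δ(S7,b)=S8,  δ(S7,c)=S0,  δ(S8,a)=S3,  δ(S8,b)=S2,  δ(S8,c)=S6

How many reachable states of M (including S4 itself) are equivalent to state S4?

States {S5} cannot be reached from the start state, so discard them.
P0 = {S2,S4,S8} | {S0,S1,S3,S6,S7}.
Split {S2,S4,S8} by δ(·,a) → {S4,S8} and {S2}.
Split {S0,S1,S3,S6,S7} by δ(·,a) → {S0,S3,S6} and {S1,S7}.
Split {S0,S3,S6} by δ(·,b) → {S0,S3} and {S6}.
The partition is now stable with 5 blocks: {S4,S8} | {S0,S3} | {S2} | {S1,S7} | {S6}.
State S4 belongs to the block {S4,S8}, which has 2 states.

2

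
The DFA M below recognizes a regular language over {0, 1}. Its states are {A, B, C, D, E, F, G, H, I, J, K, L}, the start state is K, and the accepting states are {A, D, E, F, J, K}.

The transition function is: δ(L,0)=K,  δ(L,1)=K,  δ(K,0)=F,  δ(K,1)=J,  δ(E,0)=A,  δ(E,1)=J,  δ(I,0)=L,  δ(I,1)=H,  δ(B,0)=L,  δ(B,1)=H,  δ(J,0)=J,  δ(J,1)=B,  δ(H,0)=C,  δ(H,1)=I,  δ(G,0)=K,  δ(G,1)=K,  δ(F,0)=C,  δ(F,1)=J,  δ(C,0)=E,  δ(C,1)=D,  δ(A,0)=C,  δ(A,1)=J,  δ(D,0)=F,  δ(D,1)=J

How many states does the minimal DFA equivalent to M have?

States {G} cannot be reached from the start state, so discard them.
Initial partition by acceptance: {A,D,E,F,J,K} | {B,C,H,I,L}.
Refine {A,D,E,F,J,K} on symbol 0: members go to different blocks, giving {D,E,J,K} and {A,F}.
Split {D,E,J,K} by δ(·,0) → {D,E,K} and {J}.
On input 0, block {B,C,H,I,L} splits into {B,H,I} and {C,L}.
No further refinement is possible. Final partition (5 blocks): {D,E,K} | {B,H,I} | {A,F} | {J} | {C,L}.

5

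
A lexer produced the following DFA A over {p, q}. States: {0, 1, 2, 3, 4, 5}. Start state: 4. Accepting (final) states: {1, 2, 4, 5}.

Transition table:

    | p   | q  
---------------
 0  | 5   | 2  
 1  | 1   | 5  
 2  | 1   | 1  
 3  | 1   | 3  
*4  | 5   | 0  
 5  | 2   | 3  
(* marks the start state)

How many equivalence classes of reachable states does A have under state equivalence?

Every state is reachable, so we keep all 6.
Initial partition by acceptance: {1,2,4,5} | {0,3}.
On input q, block {1,2,4,5} splits into {1,2} and {4,5}.
Refine {1,2} on symbol q: members go to different blocks, giving {1} and {2}.
Refine {0,3} on symbol p: members go to different blocks, giving {0} and {3}.
On input p, block {4,5} splits into {4} and {5}.
The partition is now stable with 6 blocks: {1} | {0} | {4} | {2} | {3} | {5}.

6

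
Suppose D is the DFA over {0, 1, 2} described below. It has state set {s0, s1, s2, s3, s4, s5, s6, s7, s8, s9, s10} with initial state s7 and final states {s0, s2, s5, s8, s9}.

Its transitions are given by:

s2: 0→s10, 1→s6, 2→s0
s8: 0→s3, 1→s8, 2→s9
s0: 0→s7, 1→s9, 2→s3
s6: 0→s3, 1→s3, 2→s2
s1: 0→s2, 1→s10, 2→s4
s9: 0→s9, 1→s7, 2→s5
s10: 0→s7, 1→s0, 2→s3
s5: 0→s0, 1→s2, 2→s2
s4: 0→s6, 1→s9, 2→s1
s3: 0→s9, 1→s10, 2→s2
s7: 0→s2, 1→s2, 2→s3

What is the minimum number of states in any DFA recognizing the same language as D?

8

States {s1,s4,s8} cannot be reached from the start state, so discard them.
Start with accepting vs non-accepting: {s0,s2,s5,s9} | {s3,s6,s7,s10}.
On input 0, block {s0,s2,s5,s9} splits into {s0,s2} and {s5,s9}.
On input 1, block {s0,s2} splits into {s0} and {s2}.
On input 0, block {s3,s6,s7,s10} splits into {s6,s10} and {s3} and {s7}.
On input 0, block {s6,s10} splits into {s6} and {s10}.
Split {s5,s9} by δ(·,0) → {s5} and {s9}.
Stable partition: {s0} | {s6} | {s5} | {s2} | {s3} | {s7} | {s10} | {s9} — 8 equivalence classes.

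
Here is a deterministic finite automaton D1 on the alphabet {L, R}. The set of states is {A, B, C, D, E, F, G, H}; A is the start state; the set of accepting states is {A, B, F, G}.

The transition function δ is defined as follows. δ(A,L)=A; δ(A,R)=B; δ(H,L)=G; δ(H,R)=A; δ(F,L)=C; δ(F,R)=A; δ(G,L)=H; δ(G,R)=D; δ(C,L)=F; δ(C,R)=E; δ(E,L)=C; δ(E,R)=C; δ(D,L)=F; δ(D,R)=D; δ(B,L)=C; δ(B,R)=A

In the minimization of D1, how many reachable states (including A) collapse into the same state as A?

1

Reachable states from the start: {A,B,C,E,F}. Unreachable: {D,G,H} — drop them.
P0 = {A,B,F} | {C,E}.
Split {A,B,F} by δ(·,L) → {B,F} and {A}.
Refine {C,E} on symbol L: members go to different blocks, giving {C} and {E}.
Stable partition: {B,F} | {C} | {A} | {E} — 4 equivalence classes.
State A belongs to the block {A}, which has 1 states.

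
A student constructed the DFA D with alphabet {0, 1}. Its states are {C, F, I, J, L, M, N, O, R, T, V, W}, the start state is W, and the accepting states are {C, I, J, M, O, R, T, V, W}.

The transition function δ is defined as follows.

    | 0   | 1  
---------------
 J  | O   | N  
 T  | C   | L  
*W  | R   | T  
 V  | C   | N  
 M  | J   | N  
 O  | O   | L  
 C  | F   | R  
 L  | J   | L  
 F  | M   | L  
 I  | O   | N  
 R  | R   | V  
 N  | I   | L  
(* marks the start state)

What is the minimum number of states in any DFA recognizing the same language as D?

All states are reachable from the start state.
Start with accepting vs non-accepting: {C,I,J,M,O,R,T,V,W} | {F,L,N}.
Refine {C,I,J,M,O,R,T,V,W} on symbol 0: members go to different blocks, giving {I,J,M,O,R,T,V,W} and {C}.
On input 0, block {I,J,M,O,R,T,V,W} splits into {I,J,M,O,R,W} and {T,V}.
On input 1, block {I,J,M,O,R,W} splits into {I,J,M,O} and {R,W}.
No further refinement is possible. Final partition (5 blocks): {I,J,M,O} | {F,L,N} | {C} | {T,V} | {R,W}.

5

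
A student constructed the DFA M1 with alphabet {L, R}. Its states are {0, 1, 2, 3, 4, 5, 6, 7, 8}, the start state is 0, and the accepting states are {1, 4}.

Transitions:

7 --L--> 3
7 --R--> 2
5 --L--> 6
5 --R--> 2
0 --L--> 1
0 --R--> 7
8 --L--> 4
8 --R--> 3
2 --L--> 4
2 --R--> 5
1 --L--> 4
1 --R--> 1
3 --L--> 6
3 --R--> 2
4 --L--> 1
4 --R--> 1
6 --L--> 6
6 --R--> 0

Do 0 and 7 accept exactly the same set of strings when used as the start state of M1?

No

States {8} cannot be reached from the start state, so discard them.
Initial partition by acceptance: {1,4} | {0,2,3,5,6,7}.
On input L, block {0,2,3,5,6,7} splits into {3,5,6,7} and {0,2}.
No further refinement is possible. Final partition (3 blocks): {1,4} | {3,5,6,7} | {0,2}.
0 and 7 end up in different blocks, so they are distinguishable. For instance, the string 'L' is accepted from only 0.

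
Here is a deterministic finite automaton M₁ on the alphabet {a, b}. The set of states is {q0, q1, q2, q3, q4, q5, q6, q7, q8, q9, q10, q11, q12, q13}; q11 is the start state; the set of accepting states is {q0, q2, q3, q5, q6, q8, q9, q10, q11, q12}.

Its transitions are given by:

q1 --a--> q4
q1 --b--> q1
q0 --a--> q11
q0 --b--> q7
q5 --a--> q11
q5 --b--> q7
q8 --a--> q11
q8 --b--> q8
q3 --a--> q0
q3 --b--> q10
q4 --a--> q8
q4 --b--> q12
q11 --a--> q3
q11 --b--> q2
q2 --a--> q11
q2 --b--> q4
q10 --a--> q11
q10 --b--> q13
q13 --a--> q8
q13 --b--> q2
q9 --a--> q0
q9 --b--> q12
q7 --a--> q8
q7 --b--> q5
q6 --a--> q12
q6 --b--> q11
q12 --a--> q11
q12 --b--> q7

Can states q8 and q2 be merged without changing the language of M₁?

No

First remove the unreachable states {q1,q6,q9}; 11 states remain.
P0 = {q0,q2,q3,q5,q8,q10,q11,q12} | {q4,q7,q13}.
Split {q0,q2,q3,q5,q8,q10,q11,q12} by δ(·,b) → {q0,q2,q5,q10,q12} and {q3,q8,q11}.
Refine {q3,q8,q11} on symbol a: members go to different blocks, giving {q8,q11} and {q3}.
On input a, block {q8,q11} splits into {q8} and {q11}.
The partition is now stable with 5 blocks: {q0,q2,q5,q10,q12} | {q4,q7,q13} | {q8} | {q3} | {q11}.
q8 and q2 end up in different blocks, so they are distinguishable. For instance, the string 'b' is accepted from only q8.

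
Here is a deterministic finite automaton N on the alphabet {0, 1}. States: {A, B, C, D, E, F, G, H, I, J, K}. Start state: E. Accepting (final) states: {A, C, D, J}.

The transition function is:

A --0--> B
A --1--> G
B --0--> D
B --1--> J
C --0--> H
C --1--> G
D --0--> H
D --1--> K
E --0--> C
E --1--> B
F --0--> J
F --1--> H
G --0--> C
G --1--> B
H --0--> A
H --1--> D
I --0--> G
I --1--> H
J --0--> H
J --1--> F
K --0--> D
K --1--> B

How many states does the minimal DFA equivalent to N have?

States {I} cannot be reached from the start state, so discard them.
Start with accepting vs non-accepting: {A,C,D,J} | {B,E,F,G,H,K}.
Split {B,E,F,G,H,K} by δ(·,1) → {E,F,G,K} and {B,H}.
The partition is now stable with 3 blocks: {A,C,D,J} | {E,F,G,K} | {B,H}.

3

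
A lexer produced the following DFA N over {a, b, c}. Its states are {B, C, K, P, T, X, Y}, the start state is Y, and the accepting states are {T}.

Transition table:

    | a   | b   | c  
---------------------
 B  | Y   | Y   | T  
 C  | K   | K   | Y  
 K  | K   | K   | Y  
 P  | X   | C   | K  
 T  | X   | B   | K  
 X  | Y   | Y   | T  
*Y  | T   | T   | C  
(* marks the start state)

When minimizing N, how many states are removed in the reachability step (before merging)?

1

Starting at Y and following transitions, the reachable set is {B, C, K, T, X, Y}. That leaves P unreachable — 1 in total.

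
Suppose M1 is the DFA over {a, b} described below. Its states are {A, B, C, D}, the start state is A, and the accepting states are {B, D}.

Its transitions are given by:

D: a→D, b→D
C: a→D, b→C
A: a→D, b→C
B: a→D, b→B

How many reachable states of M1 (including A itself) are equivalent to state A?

States {B} cannot be reached from the start state, so discard them.
Start with accepting vs non-accepting: {D} | {A,C}.
No further refinement is possible. Final partition (2 blocks): {D} | {A,C}.
State A belongs to the block {A,C}, which has 2 states.

2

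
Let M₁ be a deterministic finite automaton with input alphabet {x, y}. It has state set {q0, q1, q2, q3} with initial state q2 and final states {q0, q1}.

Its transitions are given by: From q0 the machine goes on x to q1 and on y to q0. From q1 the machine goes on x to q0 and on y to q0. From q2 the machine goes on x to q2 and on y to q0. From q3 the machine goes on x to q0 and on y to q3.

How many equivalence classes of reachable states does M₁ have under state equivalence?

First remove the unreachable states {q3}; 3 states remain.
Initial partition by acceptance: {q0,q1} | {q2}.
The partition is now stable with 2 blocks: {q0,q1} | {q2}.

2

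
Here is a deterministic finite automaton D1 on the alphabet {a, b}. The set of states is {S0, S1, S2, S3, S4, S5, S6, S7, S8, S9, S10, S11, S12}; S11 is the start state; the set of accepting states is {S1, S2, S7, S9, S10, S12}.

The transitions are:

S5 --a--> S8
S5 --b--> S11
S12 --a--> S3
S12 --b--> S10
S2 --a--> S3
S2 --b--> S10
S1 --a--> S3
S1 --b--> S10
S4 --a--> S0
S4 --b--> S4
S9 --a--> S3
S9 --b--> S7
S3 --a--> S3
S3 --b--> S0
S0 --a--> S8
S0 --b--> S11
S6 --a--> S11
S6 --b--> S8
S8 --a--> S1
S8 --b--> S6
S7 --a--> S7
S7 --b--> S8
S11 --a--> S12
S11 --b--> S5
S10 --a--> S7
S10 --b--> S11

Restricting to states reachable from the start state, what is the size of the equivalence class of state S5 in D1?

Reachable states from the start: {S0,S1,S3,S5,S6,S7,S8,S10,S11,S12}. Unreachable: {S2,S4,S9} — drop them.
Start with accepting vs non-accepting: {S1,S7,S10,S12} | {S0,S3,S5,S6,S8,S11}.
On input a, block {S1,S7,S10,S12} splits into {S1,S12} and {S7,S10}.
Split {S0,S3,S5,S6,S8,S11} by δ(·,a) → {S0,S3,S5,S6} and {S8,S11}.
Refine {S0,S3,S5,S6} on symbol a: members go to different blocks, giving {S0,S5,S6} and {S3}.
The partition is now stable with 5 blocks: {S1,S12} | {S0,S5,S6} | {S7,S10} | {S8,S11} | {S3}.
State S5 belongs to the block {S0,S5,S6}, which has 3 states.

3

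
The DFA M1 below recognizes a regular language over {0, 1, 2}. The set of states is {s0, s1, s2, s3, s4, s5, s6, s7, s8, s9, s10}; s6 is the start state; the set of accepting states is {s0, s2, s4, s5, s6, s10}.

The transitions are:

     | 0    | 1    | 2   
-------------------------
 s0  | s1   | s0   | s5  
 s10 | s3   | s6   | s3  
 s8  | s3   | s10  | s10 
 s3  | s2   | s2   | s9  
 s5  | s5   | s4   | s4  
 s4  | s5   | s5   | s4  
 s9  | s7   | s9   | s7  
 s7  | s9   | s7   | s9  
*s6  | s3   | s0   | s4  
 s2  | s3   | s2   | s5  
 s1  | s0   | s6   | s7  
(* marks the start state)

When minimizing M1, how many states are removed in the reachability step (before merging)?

2

BFS from s6 reaches {s0, s1, s2, s3, s4, s5, s6, s7, s9}; the 2 state(s) s8, s10 are never visited.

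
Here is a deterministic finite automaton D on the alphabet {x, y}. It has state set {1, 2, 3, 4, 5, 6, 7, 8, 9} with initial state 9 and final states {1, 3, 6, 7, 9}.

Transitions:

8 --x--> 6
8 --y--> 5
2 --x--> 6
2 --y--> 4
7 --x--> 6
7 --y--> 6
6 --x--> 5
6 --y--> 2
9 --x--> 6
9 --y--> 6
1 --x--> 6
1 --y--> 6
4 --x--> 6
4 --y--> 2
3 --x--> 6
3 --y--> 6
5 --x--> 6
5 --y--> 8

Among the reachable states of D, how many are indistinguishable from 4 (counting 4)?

First remove the unreachable states {1,3,7}; 6 states remain.
Start with accepting vs non-accepting: {6,9} | {2,4,5,8}.
On input x, block {6,9} splits into {6} and {9}.
The partition is now stable with 3 blocks: {6} | {2,4,5,8} | {9}.
The equivalence class containing 4 is {2,4,5,8}, of size 4.

4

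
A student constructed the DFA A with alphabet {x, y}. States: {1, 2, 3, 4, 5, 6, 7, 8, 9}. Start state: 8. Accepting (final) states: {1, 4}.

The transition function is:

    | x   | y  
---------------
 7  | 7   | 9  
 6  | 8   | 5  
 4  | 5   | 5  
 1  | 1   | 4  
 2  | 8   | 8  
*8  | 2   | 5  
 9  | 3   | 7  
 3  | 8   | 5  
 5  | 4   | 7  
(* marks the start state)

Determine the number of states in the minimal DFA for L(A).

7

Reachable states from the start: {2,3,4,5,7,8,9}. Unreachable: {1,6} — drop them.
P0 = {4} | {2,3,5,7,8,9}.
Refine {2,3,5,7,8,9} on symbol x: members go to different blocks, giving {2,3,7,8,9} and {5}.
On input y, block {2,3,7,8,9} splits into {2,7,9} and {3,8}.
Split {2,7,9} by δ(·,x) → {2,9} and {7}.
On input y, block {2,9} splits into {2} and {9}.
Split {3,8} by δ(·,x) → {3} and {8}.
No further refinement is possible. Final partition (7 blocks): {4} | {2} | {5} | {3} | {7} | {9} | {8}.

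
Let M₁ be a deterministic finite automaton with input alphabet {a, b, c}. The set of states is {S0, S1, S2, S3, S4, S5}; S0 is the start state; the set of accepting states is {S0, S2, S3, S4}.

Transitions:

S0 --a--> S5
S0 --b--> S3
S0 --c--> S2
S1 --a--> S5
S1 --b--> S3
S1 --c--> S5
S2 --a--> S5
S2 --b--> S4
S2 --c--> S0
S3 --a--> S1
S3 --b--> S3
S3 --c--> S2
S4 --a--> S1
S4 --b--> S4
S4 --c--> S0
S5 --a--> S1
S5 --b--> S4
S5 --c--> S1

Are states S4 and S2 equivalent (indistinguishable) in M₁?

Initial partition by acceptance: {S0,S2,S3,S4} | {S1,S5}.
Stable partition: {S0,S2,S3,S4} | {S1,S5} — 2 equivalence classes.
S4 and S2 lie in the same block of the stable partition, so they are equivalent — no string distinguishes them.

Yes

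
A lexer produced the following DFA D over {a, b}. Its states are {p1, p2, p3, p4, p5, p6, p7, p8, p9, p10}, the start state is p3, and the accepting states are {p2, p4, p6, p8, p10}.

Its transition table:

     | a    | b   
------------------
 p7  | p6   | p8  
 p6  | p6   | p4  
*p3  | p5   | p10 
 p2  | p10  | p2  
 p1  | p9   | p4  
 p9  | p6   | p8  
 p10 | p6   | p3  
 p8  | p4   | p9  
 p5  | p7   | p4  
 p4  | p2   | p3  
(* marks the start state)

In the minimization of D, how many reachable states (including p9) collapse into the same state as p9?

First remove the unreachable states {p1}; 9 states remain.
P0 = {p2,p4,p6,p8,p10} | {p3,p5,p7,p9}.
Split {p2,p4,p6,p8,p10} by δ(·,b) → {p4,p8,p10} and {p2,p6}.
On input a, block {p4,p8,p10} splits into {p4,p10} and {p8}.
On input a, block {p3,p5,p7,p9} splits into {p3,p5} and {p7,p9}.
Refine {p3,p5} on symbol a: members go to different blocks, giving {p3} and {p5}.
Refine {p2,p6} on symbol a: members go to different blocks, giving {p2} and {p6}.
Refine {p4,p10} on symbol a: members go to different blocks, giving {p4} and {p10}.
The partition is now stable with 8 blocks: {p4} | {p3} | {p2} | {p8} | {p7,p9} | {p5} | {p6} | {p10}.
The equivalence class containing p9 is {p7,p9}, of size 2.

2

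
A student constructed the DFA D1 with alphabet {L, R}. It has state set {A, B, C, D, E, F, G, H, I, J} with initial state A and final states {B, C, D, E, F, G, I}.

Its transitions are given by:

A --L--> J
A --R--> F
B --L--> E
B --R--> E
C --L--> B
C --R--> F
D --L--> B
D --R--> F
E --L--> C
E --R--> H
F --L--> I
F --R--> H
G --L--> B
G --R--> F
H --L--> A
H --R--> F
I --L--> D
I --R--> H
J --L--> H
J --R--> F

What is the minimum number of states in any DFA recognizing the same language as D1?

5

States {G} cannot be reached from the start state, so discard them.
Initial partition by acceptance: {B,C,D,E,F,I} | {A,H,J}.
Split {B,C,D,E,F,I} by δ(·,R) → {B,C,D} and {E,F,I}.
Refine {B,C,D} on symbol L: members go to different blocks, giving {C,D} and {B}.
Split {E,F,I} by δ(·,L) → {E,I} and {F}.
No further refinement is possible. Final partition (5 blocks): {C,D} | {A,H,J} | {E,I} | {B} | {F}.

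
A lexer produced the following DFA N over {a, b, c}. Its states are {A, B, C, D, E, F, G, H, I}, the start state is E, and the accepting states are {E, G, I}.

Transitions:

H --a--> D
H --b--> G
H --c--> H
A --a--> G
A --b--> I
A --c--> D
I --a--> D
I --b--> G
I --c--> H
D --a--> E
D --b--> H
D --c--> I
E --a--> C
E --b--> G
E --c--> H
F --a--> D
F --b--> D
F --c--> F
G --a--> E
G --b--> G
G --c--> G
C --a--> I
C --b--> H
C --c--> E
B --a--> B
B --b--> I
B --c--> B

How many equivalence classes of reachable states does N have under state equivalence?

4

States {A,B,F} cannot be reached from the start state, so discard them.
Start with accepting vs non-accepting: {E,G,I} | {C,D,H}.
Refine {E,G,I} on symbol a: members go to different blocks, giving {E,I} and {G}.
Split {C,D,H} by δ(·,a) → {C,D} and {H}.
Stable partition: {E,I} | {C,D} | {G} | {H} — 4 equivalence classes.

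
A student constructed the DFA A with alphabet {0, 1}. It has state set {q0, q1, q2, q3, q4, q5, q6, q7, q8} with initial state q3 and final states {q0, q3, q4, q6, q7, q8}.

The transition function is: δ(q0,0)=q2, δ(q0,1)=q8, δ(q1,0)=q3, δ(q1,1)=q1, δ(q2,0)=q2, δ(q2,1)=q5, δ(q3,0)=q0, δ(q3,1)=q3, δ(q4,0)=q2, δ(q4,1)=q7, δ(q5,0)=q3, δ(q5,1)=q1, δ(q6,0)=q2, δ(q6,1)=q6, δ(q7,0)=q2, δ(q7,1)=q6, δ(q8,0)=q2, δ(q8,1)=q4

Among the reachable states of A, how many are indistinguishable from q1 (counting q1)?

All states are reachable from the start state.
Initial partition by acceptance: {q0,q3,q4,q6,q7,q8} | {q1,q2,q5}.
Refine {q0,q3,q4,q6,q7,q8} on symbol 0: members go to different blocks, giving {q0,q4,q6,q7,q8} and {q3}.
On input 0, block {q1,q2,q5} splits into {q1,q5} and {q2}.
No further refinement is possible. Final partition (4 blocks): {q0,q4,q6,q7,q8} | {q1,q5} | {q3} | {q2}.
The equivalence class containing q1 is {q1,q5}, of size 2.

2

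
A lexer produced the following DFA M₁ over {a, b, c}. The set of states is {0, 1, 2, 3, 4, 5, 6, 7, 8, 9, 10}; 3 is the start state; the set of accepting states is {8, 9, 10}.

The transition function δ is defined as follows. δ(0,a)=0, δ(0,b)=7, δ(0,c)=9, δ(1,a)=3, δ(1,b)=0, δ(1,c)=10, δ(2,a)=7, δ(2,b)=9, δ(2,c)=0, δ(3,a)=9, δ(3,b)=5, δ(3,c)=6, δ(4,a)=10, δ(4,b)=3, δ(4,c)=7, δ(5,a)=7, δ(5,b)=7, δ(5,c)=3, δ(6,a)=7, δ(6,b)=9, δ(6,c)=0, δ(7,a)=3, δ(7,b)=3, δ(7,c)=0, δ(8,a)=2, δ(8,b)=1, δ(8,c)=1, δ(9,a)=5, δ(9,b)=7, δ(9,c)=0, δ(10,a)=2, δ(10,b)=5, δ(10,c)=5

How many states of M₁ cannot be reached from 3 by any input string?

Starting at 3 and following transitions, the reachable set is {0, 3, 5, 6, 7, 9}. That leaves 1, 2, 4, 8, 10 unreachable — 5 in total.

5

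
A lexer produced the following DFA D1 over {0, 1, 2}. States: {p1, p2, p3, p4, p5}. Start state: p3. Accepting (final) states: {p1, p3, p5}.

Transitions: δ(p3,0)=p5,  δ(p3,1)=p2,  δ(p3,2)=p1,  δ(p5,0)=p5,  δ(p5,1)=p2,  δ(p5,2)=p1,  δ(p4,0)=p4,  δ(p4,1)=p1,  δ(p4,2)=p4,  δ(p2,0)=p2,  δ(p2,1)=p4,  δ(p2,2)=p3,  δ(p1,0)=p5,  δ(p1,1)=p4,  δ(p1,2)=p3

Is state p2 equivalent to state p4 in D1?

Every state is reachable, so we keep all 5.
P0 = {p1,p3,p5} | {p2,p4}.
Refine {p2,p4} on symbol 1: members go to different blocks, giving {p2} and {p4}.
Split {p1,p3,p5} by δ(·,1) → {p3,p5} and {p1}.
No further refinement is possible. Final partition (4 blocks): {p3,p5} | {p2} | {p4} | {p1}.
p2 and p4 end up in different blocks, so they are distinguishable. For instance, the string '1' is accepted from only p4.

No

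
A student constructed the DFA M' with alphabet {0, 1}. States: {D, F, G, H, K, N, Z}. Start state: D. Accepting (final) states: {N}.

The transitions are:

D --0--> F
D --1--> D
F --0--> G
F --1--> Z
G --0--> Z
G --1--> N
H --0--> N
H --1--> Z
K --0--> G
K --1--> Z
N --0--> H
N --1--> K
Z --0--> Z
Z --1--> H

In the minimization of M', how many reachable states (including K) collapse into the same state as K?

Start with accepting vs non-accepting: {N} | {D,F,G,H,K,Z}.
Refine {D,F,G,H,K,Z} on symbol 0: members go to different blocks, giving {D,F,G,K,Z} and {H}.
Refine {D,F,G,K,Z} on symbol 1: members go to different blocks, giving {D,F,K} and {G} and {Z}.
On input 0, block {D,F,K} splits into {F,K} and {D}.
No further refinement is possible. Final partition (6 blocks): {N} | {F,K} | {H} | {G} | {Z} | {D}.
The equivalence class containing K is {F,K}, of size 2.

2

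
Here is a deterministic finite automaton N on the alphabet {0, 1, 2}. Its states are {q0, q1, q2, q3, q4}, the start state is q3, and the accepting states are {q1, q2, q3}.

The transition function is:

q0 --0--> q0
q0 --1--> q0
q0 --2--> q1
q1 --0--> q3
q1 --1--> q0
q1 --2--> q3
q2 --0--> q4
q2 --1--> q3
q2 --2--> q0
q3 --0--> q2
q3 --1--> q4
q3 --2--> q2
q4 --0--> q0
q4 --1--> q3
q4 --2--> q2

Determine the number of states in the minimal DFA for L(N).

P0 = {q1,q2,q3} | {q0,q4}.
Refine {q1,q2,q3} on symbol 0: members go to different blocks, giving {q1,q3} and {q2}.
Split {q1,q3} by δ(·,0) → {q1} and {q3}.
On input 1, block {q0,q4} splits into {q0} and {q4}.
Stable partition: {q1} | {q0} | {q2} | {q3} | {q4} — 5 equivalence classes.

5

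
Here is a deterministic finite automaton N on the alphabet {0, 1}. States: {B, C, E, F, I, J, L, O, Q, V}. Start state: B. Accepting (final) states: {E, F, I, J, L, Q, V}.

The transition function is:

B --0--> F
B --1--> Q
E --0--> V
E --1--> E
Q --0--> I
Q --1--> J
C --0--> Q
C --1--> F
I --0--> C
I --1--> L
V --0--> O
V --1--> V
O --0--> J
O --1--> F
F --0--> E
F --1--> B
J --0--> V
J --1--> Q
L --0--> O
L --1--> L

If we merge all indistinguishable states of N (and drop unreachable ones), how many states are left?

All states are reachable from the start state.
Initial partition by acceptance: {E,F,I,J,L,Q,V} | {B,C,O}.
On input 0, block {E,F,I,J,L,Q,V} splits into {E,F,J,Q} and {I,L,V}.
Refine {E,F,J,Q} on symbol 0: members go to different blocks, giving {E,J,Q} and {F}.
On input 0, block {B,C,O} splits into {C,O} and {B}.
The partition is now stable with 5 blocks: {E,J,Q} | {C,O} | {I,L,V} | {F} | {B}.

5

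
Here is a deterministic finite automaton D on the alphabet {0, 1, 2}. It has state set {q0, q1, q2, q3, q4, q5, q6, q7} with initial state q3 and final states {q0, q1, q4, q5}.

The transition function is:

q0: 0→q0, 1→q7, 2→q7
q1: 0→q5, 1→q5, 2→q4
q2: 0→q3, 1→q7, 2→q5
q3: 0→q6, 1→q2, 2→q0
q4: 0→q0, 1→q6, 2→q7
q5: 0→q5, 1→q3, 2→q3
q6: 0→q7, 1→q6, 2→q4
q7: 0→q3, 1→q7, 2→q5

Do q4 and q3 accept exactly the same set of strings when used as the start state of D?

First remove the unreachable states {q1}; 7 states remain.
Start with accepting vs non-accepting: {q0,q4,q5} | {q2,q3,q6,q7}.
Stable partition: {q0,q4,q5} | {q2,q3,q6,q7} — 2 equivalence classes.
q4 and q3 end up in different blocks, so they are distinguishable. For instance, the string 'ε' is accepted from only q4.

No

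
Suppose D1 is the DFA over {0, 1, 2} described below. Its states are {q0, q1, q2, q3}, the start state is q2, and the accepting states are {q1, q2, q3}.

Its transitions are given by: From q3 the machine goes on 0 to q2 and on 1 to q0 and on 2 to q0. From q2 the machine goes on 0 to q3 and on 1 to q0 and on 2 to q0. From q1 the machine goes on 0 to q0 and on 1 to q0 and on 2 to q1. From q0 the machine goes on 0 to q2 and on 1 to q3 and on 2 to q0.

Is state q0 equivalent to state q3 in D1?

States {q1} cannot be reached from the start state, so discard them.
Initial partition by acceptance: {q2,q3} | {q0}.
The partition is now stable with 2 blocks: {q2,q3} | {q0}.
q0 and q3 end up in different blocks, so they are distinguishable. For instance, the string 'ε' is accepted from only q3.

No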